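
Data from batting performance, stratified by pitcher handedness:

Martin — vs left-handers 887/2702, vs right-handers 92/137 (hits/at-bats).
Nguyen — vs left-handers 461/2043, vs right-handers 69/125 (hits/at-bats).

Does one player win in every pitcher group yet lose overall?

Vs left-handers: Martin 887/2702 = 32.8%, Nguyen 461/2043 = 22.6% → Martin
Vs right-handers: Martin 92/137 = 67.2%, Nguyen 69/125 = 55.2% → Martin
Overall: Martin 979/2839 = 34.5%, Nguyen 530/2168 = 24.4% → Martin
Martin wins overall and in every pitcher group — no reversal.

No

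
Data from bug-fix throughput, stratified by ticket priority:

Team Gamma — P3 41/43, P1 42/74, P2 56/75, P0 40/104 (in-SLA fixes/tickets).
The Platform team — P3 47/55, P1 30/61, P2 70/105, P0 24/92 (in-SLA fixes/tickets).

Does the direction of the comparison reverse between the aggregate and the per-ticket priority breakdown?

P3: Team Gamma 41/43 = 95.3%, the Platform team 47/55 = 85.5% → Team Gamma
P1: Team Gamma 42/74 = 56.8%, the Platform team 30/61 = 49.2% → Team Gamma
P2: Team Gamma 56/75 = 74.7%, the Platform team 70/105 = 66.7% → Team Gamma
P0: Team Gamma 40/104 = 38.5%, the Platform team 24/92 = 26.1% → Team Gamma
Overall: Team Gamma 179/296 = 60.5%, the Platform team 171/313 = 54.6% → Team Gamma
Team Gamma wins overall and in every ticket group — no reversal.

No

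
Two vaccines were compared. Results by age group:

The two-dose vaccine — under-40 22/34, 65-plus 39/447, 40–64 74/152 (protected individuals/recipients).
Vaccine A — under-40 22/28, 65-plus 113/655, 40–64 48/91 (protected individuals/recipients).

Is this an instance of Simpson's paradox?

Under-40: the two-dose vaccine 22/34 = 64.7%, Vaccine A 22/28 = 78.6% → Vaccine A
65-plus: the two-dose vaccine 39/447 = 8.7%, Vaccine A 113/655 = 17.3% → Vaccine A
40–64: the two-dose vaccine 74/152 = 48.7%, Vaccine A 48/91 = 52.7% → Vaccine A
Overall: the two-dose vaccine 135/633 = 21.3%, Vaccine A 183/774 = 23.6% → Vaccine A
Vaccine A wins overall and in every age group — no reversal.

No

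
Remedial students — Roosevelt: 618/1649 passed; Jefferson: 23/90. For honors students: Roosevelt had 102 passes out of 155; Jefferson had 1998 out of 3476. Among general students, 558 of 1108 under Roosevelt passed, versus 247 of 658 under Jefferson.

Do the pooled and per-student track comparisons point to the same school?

Remedial: Roosevelt 618/1649 = 37.5%, Jefferson 23/90 = 25.6% → Roosevelt
Honors: Roosevelt 102/155 = 65.8%, Jefferson 1998/3476 = 57.5% → Roosevelt
General: Roosevelt 558/1108 = 50.4%, Jefferson 247/658 = 37.5% → Roosevelt
Overall: Roosevelt 1278/2912 = 43.9%, Jefferson 2268/4224 = 53.7% → Jefferson
Roosevelt wins each student group but Jefferson wins overall — the comparison reverses. Roosevelt's students skew toward remedial, which has a lower base rate.

No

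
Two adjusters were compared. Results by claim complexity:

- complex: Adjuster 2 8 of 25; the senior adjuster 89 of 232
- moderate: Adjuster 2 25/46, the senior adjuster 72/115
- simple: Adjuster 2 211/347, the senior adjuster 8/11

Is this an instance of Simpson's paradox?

Yes

Complex: Adjuster 2 8/25 = 32.0%, the senior adjuster 89/232 = 38.4% → the senior adjuster
Moderate: Adjuster 2 25/46 = 54.3%, the senior adjuster 72/115 = 62.6% → the senior adjuster
Simple: Adjuster 2 211/347 = 60.8%, the senior adjuster 8/11 = 72.7% → the senior adjuster
Overall: Adjuster 2 244/418 = 58.4%, the senior adjuster 169/358 = 47.2% → Adjuster 2
The senior adjuster wins each claim group but Adjuster 2 wins overall — the comparison reverses. The senior adjuster's claims skew toward complex, which has a lower base rate.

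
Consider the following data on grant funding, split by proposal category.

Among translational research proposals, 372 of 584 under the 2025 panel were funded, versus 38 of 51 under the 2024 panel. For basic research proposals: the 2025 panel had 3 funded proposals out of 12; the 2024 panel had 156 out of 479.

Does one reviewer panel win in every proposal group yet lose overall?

Translational research: the 2025 panel 372/584 = 63.7%, the 2024 panel 38/51 = 74.5% → the 2024 panel
Basic research: the 2025 panel 3/12 = 25.0%, the 2024 panel 156/479 = 32.6% → the 2024 panel
Overall: the 2025 panel 375/596 = 62.9%, the 2024 panel 194/530 = 36.6% → the 2025 panel
The 2024 panel wins each proposal group but the 2025 panel wins overall — the comparison reverses. The 2024 panel's proposals skew toward basic research, which has a lower base rate.

Yes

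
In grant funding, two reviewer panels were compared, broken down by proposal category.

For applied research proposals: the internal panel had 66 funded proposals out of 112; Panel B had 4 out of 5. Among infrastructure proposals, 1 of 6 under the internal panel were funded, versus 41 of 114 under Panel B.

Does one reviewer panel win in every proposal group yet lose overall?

Yes

Applied research: the internal panel 66/112 = 58.9%, Panel B 4/5 = 80.0% → Panel B
Infrastructure: the internal panel 1/6 = 16.7%, Panel B 41/114 = 36.0% → Panel B
Overall: the internal panel 67/118 = 56.8%, Panel B 45/119 = 37.8% → the internal panel
Panel B wins each proposal group but the internal panel wins overall — the comparison reverses. Panel B's proposals skew toward infrastructure, which has a lower base rate.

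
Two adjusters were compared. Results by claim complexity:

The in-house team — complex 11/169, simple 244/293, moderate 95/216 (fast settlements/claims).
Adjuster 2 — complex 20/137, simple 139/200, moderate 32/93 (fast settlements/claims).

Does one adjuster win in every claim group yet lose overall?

Complex: the in-house team 11/169 = 6.5%, Adjuster 2 20/137 = 14.6% → Adjuster 2
Simple: the in-house team 244/293 = 83.3%, Adjuster 2 139/200 = 69.5% → the in-house team
Moderate: the in-house team 95/216 = 44.0%, Adjuster 2 32/93 = 34.4% → the in-house team
Overall: the in-house team 350/678 = 51.6%, Adjuster 2 191/430 = 44.4% → the in-house team
Neither sweeps: the in-house team wins 2 of 3 groups, Adjuster 2 wins 1. The in-house team wins overall but not every group — no Simpson reversal.

No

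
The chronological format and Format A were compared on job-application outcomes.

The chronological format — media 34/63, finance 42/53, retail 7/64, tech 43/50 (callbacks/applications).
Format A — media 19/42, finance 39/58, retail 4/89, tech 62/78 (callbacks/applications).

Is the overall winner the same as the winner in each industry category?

Media: the chronological format 34/63 = 54.0%, Format A 19/42 = 45.2% → the chronological format
Finance: the chronological format 42/53 = 79.2%, Format A 39/58 = 67.2% → the chronological format
Retail: the chronological format 7/64 = 10.9%, Format A 4/89 = 4.5% → the chronological format
Tech: the chronological format 43/50 = 86.0%, Format A 62/78 = 79.5% → the chronological format
Overall: the chronological format 126/230 = 54.8%, Format A 124/267 = 46.4% → the chronological format
The chronological format wins overall and in every industry group — no reversal.

Yes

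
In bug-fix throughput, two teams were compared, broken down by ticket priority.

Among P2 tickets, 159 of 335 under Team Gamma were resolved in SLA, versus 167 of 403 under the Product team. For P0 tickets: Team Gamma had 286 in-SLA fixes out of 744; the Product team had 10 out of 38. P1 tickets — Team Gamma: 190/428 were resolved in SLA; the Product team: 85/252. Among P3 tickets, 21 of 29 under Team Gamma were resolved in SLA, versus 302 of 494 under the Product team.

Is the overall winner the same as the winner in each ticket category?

P2: Team Gamma 159/335 = 47.5%, the Product team 167/403 = 41.4% → Team Gamma
P0: Team Gamma 286/744 = 38.4%, the Product team 10/38 = 26.3% → Team Gamma
P1: Team Gamma 190/428 = 44.4%, the Product team 85/252 = 33.7% → Team Gamma
P3: Team Gamma 21/29 = 72.4%, the Product team 302/494 = 61.1% → Team Gamma
Overall: Team Gamma 656/1536 = 42.7%, the Product team 564/1187 = 47.5% → the Product team
Team Gamma wins each ticket group but the Product team wins overall — the comparison reverses. Team Gamma's tickets skew toward P0, which has a lower base rate.

No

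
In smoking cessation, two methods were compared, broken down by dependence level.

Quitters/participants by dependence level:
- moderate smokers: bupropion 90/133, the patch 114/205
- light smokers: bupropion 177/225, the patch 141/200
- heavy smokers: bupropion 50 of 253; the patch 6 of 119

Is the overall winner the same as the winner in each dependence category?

Yes

Moderate smokers: bupropion 90/133 = 67.7%, the patch 114/205 = 55.6% → bupropion
Light smokers: bupropion 177/225 = 78.7%, the patch 141/200 = 70.5% → bupropion
Heavy smokers: bupropion 50/253 = 19.8%, the patch 6/119 = 5.0% → bupropion
Overall: bupropion 317/611 = 51.9%, the patch 261/524 = 49.8% → bupropion
Bupropion wins overall and in every dependence group — no reversal.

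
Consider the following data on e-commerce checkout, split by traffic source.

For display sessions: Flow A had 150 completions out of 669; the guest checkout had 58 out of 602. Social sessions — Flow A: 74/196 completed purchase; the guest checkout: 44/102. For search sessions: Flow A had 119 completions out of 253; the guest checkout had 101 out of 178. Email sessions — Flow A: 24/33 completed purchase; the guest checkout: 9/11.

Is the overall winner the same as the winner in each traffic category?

No

Display: Flow A 150/669 = 22.4%, the guest checkout 58/602 = 9.6% → Flow A
Social: Flow A 74/196 = 37.8%, the guest checkout 44/102 = 43.1% → the guest checkout
Search: Flow A 119/253 = 47.0%, the guest checkout 101/178 = 56.7% → the guest checkout
Email: Flow A 24/33 = 72.7%, the guest checkout 9/11 = 81.8% → the guest checkout
Overall: Flow A 367/1151 = 31.9%, the guest checkout 212/893 = 23.7% → Flow A
Neither sweeps: Flow A wins 1 of 4 groups, the guest checkout wins 3. Flow A wins overall but not every group — no Simpson reversal.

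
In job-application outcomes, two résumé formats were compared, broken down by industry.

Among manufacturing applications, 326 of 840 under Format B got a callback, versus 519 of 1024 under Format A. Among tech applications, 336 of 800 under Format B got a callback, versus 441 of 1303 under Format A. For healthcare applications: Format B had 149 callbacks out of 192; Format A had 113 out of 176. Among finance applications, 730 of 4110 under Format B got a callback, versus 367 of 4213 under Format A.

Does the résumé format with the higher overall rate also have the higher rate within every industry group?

No

Manufacturing: Format B 326/840 = 38.8%, Format A 519/1024 = 50.7% → Format A
Tech: Format B 336/800 = 42.0%, Format A 441/1303 = 33.8% → Format B
Healthcare: Format B 149/192 = 77.6%, Format A 113/176 = 64.2% → Format B
Finance: Format B 730/4110 = 17.8%, Format A 367/4213 = 8.7% → Format B
Overall: Format B 1541/5942 = 25.9%, Format A 1440/6716 = 21.4% → Format B
Neither sweeps: Format B wins 3 of 4 groups, Format A wins 1. Format B wins overall but not every group — no Simpson reversal.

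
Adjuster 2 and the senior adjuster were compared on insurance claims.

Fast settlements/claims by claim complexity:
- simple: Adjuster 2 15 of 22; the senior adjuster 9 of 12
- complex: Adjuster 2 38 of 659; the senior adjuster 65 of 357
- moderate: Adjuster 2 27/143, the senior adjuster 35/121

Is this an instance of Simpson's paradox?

No

Simple: Adjuster 2 15/22 = 68.2%, the senior adjuster 9/12 = 75.0% → the senior adjuster
Complex: Adjuster 2 38/659 = 5.8%, the senior adjuster 65/357 = 18.2% → the senior adjuster
Moderate: Adjuster 2 27/143 = 18.9%, the senior adjuster 35/121 = 28.9% → the senior adjuster
Overall: Adjuster 2 80/824 = 9.7%, the senior adjuster 109/490 = 22.2% → the senior adjuster
The senior adjuster wins overall and in every claim group — no reversal.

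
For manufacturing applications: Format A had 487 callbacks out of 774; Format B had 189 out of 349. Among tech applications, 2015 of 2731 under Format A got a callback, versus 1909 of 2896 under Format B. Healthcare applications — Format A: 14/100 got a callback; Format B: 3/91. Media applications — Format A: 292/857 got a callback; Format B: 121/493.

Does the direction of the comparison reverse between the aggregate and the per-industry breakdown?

No

Manufacturing: Format A 487/774 = 62.9%, Format B 189/349 = 54.2% → Format A
Tech: Format A 2015/2731 = 73.8%, Format B 1909/2896 = 65.9% → Format A
Healthcare: Format A 14/100 = 14.0%, Format B 3/91 = 3.3% → Format A
Media: Format A 292/857 = 34.1%, Format B 121/493 = 24.5% → Format A
Overall: Format A 2808/4462 = 62.9%, Format B 2222/3829 = 58.0% → Format A
Format A wins overall and in every industry group — no reversal.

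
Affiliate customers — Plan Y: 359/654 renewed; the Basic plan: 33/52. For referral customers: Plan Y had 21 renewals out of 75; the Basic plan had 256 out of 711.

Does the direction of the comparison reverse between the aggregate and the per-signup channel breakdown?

Affiliate: Plan Y 359/654 = 54.9%, the Basic plan 33/52 = 63.5% → the Basic plan
Referral: Plan Y 21/75 = 28.0%, the Basic plan 256/711 = 36.0% → the Basic plan
Overall: Plan Y 380/729 = 52.1%, the Basic plan 289/763 = 37.9% → Plan Y
The Basic plan wins each signup group but Plan Y wins overall — the comparison reverses. The Basic plan's customers skew toward referral, which has a lower base rate.

Yes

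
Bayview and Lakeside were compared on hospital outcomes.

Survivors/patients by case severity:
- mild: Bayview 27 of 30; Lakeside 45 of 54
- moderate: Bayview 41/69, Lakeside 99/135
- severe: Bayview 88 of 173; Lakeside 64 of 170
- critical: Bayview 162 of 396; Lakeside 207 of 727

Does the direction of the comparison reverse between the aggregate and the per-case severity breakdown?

No

Mild: Bayview 27/30 = 90.0%, Lakeside 45/54 = 83.3% → Bayview
Moderate: Bayview 41/69 = 59.4%, Lakeside 99/135 = 73.3% → Lakeside
Severe: Bayview 88/173 = 50.9%, Lakeside 64/170 = 37.6% → Bayview
Critical: Bayview 162/396 = 40.9%, Lakeside 207/727 = 28.5% → Bayview
Overall: Bayview 318/668 = 47.6%, Lakeside 415/1086 = 38.2% → Bayview
Neither sweeps: Bayview wins 3 of 4 groups, Lakeside wins 1. Bayview wins overall but not every group — no Simpson reversal.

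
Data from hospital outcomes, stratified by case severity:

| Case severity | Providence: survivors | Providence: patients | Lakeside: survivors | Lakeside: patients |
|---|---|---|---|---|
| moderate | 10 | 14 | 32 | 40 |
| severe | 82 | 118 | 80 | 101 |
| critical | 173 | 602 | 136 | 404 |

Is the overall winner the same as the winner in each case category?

Yes

Moderate: Providence 10/14 = 71.4%, Lakeside 32/40 = 80.0% → Lakeside
Severe: Providence 82/118 = 69.5%, Lakeside 80/101 = 79.2% → Lakeside
Critical: Providence 173/602 = 28.7%, Lakeside 136/404 = 33.7% → Lakeside
Overall: Providence 265/734 = 36.1%, Lakeside 248/545 = 45.5% → Lakeside
Lakeside wins overall and in every case group — no reversal.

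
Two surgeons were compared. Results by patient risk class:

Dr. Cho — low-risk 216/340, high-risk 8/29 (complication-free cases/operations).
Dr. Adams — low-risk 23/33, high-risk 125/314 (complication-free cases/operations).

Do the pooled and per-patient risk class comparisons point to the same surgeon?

No

Low-risk: Dr. Cho 216/340 = 63.5%, Dr. Adams 23/33 = 69.7% → Dr. Adams
High-risk: Dr. Cho 8/29 = 27.6%, Dr. Adams 125/314 = 39.8% → Dr. Adams
Overall: Dr. Cho 224/369 = 60.7%, Dr. Adams 148/347 = 42.7% → Dr. Cho
Dr. Adams wins each patient risk group but Dr. Cho wins overall — the comparison reverses. Dr. Adams's operations skew toward high-risk, which has a lower base rate.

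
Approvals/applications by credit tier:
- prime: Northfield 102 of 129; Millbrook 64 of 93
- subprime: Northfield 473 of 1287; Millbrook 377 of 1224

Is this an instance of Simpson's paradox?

No

Prime: Northfield 102/129 = 79.1%, Millbrook 64/93 = 68.8% → Northfield
Subprime: Northfield 473/1287 = 36.8%, Millbrook 377/1224 = 30.8% → Northfield
Overall: Northfield 575/1416 = 40.6%, Millbrook 441/1317 = 33.5% → Northfield
Northfield wins overall and in every credit group — no reversal.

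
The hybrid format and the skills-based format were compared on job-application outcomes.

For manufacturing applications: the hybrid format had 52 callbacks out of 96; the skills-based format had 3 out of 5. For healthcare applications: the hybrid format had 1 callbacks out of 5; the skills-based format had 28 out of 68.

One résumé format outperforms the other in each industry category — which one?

the skills-based format

Manufacturing: the hybrid format 52/96 = 54.2%, the skills-based format 3/5 = 60.0% → the skills-based format
Healthcare: the hybrid format 1/5 = 20.0%, the skills-based format 28/68 = 41.2% → the skills-based format
The skills-based format has the higher rate in both groups.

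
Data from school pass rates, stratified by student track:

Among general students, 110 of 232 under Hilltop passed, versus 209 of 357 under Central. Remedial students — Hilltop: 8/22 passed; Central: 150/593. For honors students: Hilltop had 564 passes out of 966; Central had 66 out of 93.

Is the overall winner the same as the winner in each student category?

No

General: Hilltop 110/232 = 47.4%, Central 209/357 = 58.5% → Central
Remedial: Hilltop 8/22 = 36.4%, Central 150/593 = 25.3% → Hilltop
Honors: Hilltop 564/966 = 58.4%, Central 66/93 = 71.0% → Central
Overall: Hilltop 682/1220 = 55.9%, Central 425/1043 = 40.7% → Hilltop
Neither sweeps: Hilltop wins 1 of 3 groups, Central wins 2. Hilltop wins overall but not every group — no Simpson reversal.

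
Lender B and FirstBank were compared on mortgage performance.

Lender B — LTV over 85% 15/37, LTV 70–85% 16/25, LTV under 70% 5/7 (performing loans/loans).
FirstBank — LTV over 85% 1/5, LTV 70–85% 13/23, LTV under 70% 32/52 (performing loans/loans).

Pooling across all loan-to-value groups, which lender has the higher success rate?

LTV over 85%: Lender B 15/37 = 40.5%, FirstBank 1/5 = 20.0% → Lender B
LTV 70–85%: Lender B 16/25 = 64.0%, FirstBank 13/23 = 56.5% → Lender B
LTV under 70%: Lender B 5/7 = 71.4%, FirstBank 32/52 = 61.5% → Lender B
Overall: Lender B 36/69 = 52.2%, FirstBank 46/80 = 57.5% → FirstBank
(Lender B wins every loan-to-value group but FirstBank wins overall — Lender B's loans skew toward the low-rate LTV over 85% group.)

FirstBank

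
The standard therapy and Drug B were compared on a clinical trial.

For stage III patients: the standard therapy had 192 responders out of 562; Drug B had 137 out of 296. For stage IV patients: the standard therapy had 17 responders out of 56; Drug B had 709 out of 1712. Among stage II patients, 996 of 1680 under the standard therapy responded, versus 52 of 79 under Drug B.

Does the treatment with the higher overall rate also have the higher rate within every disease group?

Stage III: the standard therapy 192/562 = 34.2%, Drug B 137/296 = 46.3% → Drug B
Stage IV: the standard therapy 17/56 = 30.4%, Drug B 709/1712 = 41.4% → Drug B
Stage II: the standard therapy 996/1680 = 59.3%, Drug B 52/79 = 65.8% → Drug B
Overall: the standard therapy 1205/2298 = 52.4%, Drug B 898/2087 = 43.0% → the standard therapy
Drug B wins each disease group but the standard therapy wins overall — the comparison reverses. Drug B's patients skew toward stage IV, which has a lower base rate.

No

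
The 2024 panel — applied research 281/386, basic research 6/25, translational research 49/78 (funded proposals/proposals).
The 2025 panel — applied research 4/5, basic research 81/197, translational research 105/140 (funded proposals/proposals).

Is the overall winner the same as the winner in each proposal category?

Applied research: the 2024 panel 281/386 = 72.8%, the 2025 panel 4/5 = 80.0% → the 2025 panel
Basic research: the 2024 panel 6/25 = 24.0%, the 2025 panel 81/197 = 41.1% → the 2025 panel
Translational research: the 2024 panel 49/78 = 62.8%, the 2025 panel 105/140 = 75.0% → the 2025 panel
Overall: the 2024 panel 336/489 = 68.7%, the 2025 panel 190/342 = 55.6% → the 2024 panel
The 2025 panel wins each proposal group but the 2024 panel wins overall — the comparison reverses. The 2025 panel's proposals skew toward basic research, which has a lower base rate.

No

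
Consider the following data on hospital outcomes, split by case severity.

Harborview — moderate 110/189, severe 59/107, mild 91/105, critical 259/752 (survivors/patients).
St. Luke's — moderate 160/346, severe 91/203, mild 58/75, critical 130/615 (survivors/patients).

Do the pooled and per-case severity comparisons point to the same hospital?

Moderate: Harborview 110/189 = 58.2%, St. Luke's 160/346 = 46.2% → Harborview
Severe: Harborview 59/107 = 55.1%, St. Luke's 91/203 = 44.8% → Harborview
Mild: Harborview 91/105 = 86.7%, St. Luke's 58/75 = 77.3% → Harborview
Critical: Harborview 259/752 = 34.4%, St. Luke's 130/615 = 21.1% → Harborview
Overall: Harborview 519/1153 = 45.0%, St. Luke's 439/1239 = 35.4% → Harborview
Harborview wins overall and in every case group — no reversal.

Yes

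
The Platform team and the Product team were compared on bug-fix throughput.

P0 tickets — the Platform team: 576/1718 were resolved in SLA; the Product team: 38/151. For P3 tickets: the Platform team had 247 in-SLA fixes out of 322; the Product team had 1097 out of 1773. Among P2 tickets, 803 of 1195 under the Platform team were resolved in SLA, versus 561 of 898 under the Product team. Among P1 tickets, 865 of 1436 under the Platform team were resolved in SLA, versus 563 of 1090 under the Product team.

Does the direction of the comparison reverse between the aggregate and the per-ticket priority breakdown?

P0: the Platform team 576/1718 = 33.5%, the Product team 38/151 = 25.2% → the Platform team
P3: the Platform team 247/322 = 76.7%, the Product team 1097/1773 = 61.9% → the Platform team
P2: the Platform team 803/1195 = 67.2%, the Product team 561/898 = 62.5% → the Platform team
P1: the Platform team 865/1436 = 60.2%, the Product team 563/1090 = 51.7% → the Platform team
Overall: the Platform team 2491/4671 = 53.3%, the Product team 2259/3912 = 57.7% → the Product team
The Platform team wins each ticket group but the Product team wins overall — the comparison reverses. The Platform team's tickets skew toward P0, which has a lower base rate.

Yes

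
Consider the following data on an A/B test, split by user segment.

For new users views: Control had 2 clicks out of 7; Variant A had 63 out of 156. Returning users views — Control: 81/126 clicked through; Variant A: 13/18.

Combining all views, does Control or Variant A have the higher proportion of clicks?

New users: Control 2/7 = 28.6%, Variant A 63/156 = 40.4% → Variant A
Returning users: Control 81/126 = 64.3%, Variant A 13/18 = 72.2% → Variant A
Overall: Control 83/133 = 62.4%, Variant A 76/174 = 43.7% → Control
(Variant A wins every user group but Control wins overall — Variant A's views skew toward the low-rate new users group.)

Control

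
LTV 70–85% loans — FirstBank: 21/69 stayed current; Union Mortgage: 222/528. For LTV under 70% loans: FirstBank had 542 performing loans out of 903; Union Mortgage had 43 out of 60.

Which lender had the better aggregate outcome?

LTV 70–85%: FirstBank 21/69 = 30.4%, Union Mortgage 222/528 = 42.0% → Union Mortgage
LTV under 70%: FirstBank 542/903 = 60.0%, Union Mortgage 43/60 = 71.7% → Union Mortgage
Overall: FirstBank 563/972 = 57.9%, Union Mortgage 265/588 = 45.1% → FirstBank
(Union Mortgage wins every loan-to-value group but FirstBank wins overall — Union Mortgage's loans skew toward the low-rate LTV 70–85% group.)

FirstBank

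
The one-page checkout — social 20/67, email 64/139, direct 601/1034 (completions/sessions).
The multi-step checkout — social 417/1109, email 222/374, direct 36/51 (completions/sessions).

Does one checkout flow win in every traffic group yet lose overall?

Yes

Social: the one-page checkout 20/67 = 29.9%, the multi-step checkout 417/1109 = 37.6% → the multi-step checkout
Email: the one-page checkout 64/139 = 46.0%, the multi-step checkout 222/374 = 59.4% → the multi-step checkout
Direct: the one-page checkout 601/1034 = 58.1%, the multi-step checkout 36/51 = 70.6% → the multi-step checkout
Overall: the one-page checkout 685/1240 = 55.2%, the multi-step checkout 675/1534 = 44.0% → the one-page checkout
The multi-step checkout wins each traffic group but the one-page checkout wins overall — the comparison reverses. The multi-step checkout's sessions skew toward social, which has a lower base rate.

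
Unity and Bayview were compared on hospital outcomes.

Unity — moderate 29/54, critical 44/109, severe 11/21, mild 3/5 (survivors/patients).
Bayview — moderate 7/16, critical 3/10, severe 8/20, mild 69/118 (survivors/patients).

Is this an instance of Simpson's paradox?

Yes

Moderate: Unity 29/54 = 53.7%, Bayview 7/16 = 43.8% → Unity
Critical: Unity 44/109 = 40.4%, Bayview 3/10 = 30.0% → Unity
Severe: Unity 11/21 = 52.4%, Bayview 8/20 = 40.0% → Unity
Mild: Unity 3/5 = 60.0%, Bayview 69/118 = 58.5% → Unity
Overall: Unity 87/189 = 46.0%, Bayview 87/164 = 53.0% → Bayview
Unity wins each case group but Bayview wins overall — the comparison reverses. Unity's patients skew toward critical, which has a lower base rate.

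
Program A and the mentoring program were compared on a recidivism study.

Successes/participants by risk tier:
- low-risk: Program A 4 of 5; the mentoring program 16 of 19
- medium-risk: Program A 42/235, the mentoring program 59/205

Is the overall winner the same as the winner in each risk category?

Yes

Low-risk: Program A 4/5 = 80.0%, the mentoring program 16/19 = 84.2% → the mentoring program
Medium-risk: Program A 42/235 = 17.9%, the mentoring program 59/205 = 28.8% → the mentoring program
Overall: Program A 46/240 = 19.2%, the mentoring program 75/224 = 33.5% → the mentoring program
The mentoring program wins overall and in every risk group — no reversal.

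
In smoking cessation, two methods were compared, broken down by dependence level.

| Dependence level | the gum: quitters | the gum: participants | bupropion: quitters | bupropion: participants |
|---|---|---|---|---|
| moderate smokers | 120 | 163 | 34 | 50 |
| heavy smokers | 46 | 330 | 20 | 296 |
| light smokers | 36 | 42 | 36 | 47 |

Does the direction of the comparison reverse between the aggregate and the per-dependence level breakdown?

No

Moderate smokers: the gum 120/163 = 73.6%, bupropion 34/50 = 68.0% → the gum
Heavy smokers: the gum 46/330 = 13.9%, bupropion 20/296 = 6.8% → the gum
Light smokers: the gum 36/42 = 85.7%, bupropion 36/47 = 76.6% → the gum
Overall: the gum 202/535 = 37.8%, bupropion 90/393 = 22.9% → the gum
The gum wins overall and in every dependence group — no reversal.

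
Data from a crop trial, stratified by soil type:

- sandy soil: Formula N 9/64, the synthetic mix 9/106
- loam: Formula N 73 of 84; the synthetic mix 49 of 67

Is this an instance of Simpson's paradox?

Sandy soil: Formula N 9/64 = 14.1%, the synthetic mix 9/106 = 8.5% → Formula N
Loam: Formula N 73/84 = 86.9%, the synthetic mix 49/67 = 73.1% → Formula N
Overall: Formula N 82/148 = 55.4%, the synthetic mix 58/173 = 33.5% → Formula N
Formula N wins overall and in every soil group — no reversal.

No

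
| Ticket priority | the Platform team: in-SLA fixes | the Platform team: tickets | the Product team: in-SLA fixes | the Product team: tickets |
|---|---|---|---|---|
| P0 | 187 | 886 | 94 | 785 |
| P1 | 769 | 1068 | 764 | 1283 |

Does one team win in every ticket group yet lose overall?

P0: the Platform team 187/886 = 21.1%, the Product team 94/785 = 12.0% → the Platform team
P1: the Platform team 769/1068 = 72.0%, the Product team 764/1283 = 59.5% → the Platform team
Overall: the Platform team 956/1954 = 48.9%, the Product team 858/2068 = 41.5% → the Platform team
The Platform team wins overall and in every ticket group — no reversal.

No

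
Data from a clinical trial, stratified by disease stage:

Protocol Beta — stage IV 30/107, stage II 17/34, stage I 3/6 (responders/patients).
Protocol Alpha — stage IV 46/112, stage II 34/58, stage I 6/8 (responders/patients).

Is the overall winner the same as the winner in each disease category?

Stage IV: Protocol Beta 30/107 = 28.0%, Protocol Alpha 46/112 = 41.1% → Protocol Alpha
Stage II: Protocol Beta 17/34 = 50.0%, Protocol Alpha 34/58 = 58.6% → Protocol Alpha
Stage I: Protocol Beta 3/6 = 50.0%, Protocol Alpha 6/8 = 75.0% → Protocol Alpha
Overall: Protocol Beta 50/147 = 34.0%, Protocol Alpha 86/178 = 48.3% → Protocol Alpha
Protocol Alpha wins overall and in every disease group — no reversal.

Yes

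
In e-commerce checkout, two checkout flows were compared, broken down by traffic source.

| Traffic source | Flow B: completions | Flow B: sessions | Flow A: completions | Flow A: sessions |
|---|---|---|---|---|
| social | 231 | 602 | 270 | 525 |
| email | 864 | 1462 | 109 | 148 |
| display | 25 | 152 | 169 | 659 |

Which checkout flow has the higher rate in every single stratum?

Social: Flow B 231/602 = 38.4%, Flow A 270/525 = 51.4% → Flow A
Email: Flow B 864/1462 = 59.1%, Flow A 109/148 = 73.6% → Flow A
Display: Flow B 25/152 = 16.4%, Flow A 169/659 = 25.6% → Flow A
Flow A has the higher rate in all 3 groups.

Flow A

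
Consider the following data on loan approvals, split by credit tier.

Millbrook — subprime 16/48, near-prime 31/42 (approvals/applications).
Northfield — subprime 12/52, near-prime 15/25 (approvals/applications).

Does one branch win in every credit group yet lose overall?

No

Subprime: Millbrook 16/48 = 33.3%, Northfield 12/52 = 23.1% → Millbrook
Near-prime: Millbrook 31/42 = 73.8%, Northfield 15/25 = 60.0% → Millbrook
Overall: Millbrook 47/90 = 52.2%, Northfield 27/77 = 35.1% → Millbrook
Millbrook wins overall and in every credit group — no reversal.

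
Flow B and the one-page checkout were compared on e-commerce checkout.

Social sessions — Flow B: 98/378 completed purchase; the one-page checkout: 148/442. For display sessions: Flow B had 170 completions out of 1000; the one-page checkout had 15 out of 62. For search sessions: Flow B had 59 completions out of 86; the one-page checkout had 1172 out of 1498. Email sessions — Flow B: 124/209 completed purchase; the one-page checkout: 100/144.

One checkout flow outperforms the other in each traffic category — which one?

Social: Flow B 98/378 = 25.9%, the one-page checkout 148/442 = 33.5% → the one-page checkout
Display: Flow B 170/1000 = 17.0%, the one-page checkout 15/62 = 24.2% → the one-page checkout
Search: Flow B 59/86 = 68.6%, the one-page checkout 1172/1498 = 78.2% → the one-page checkout
Email: Flow B 124/209 = 59.3%, the one-page checkout 100/144 = 69.4% → the one-page checkout
The one-page checkout has the higher rate in all 4 groups.

the one-page checkout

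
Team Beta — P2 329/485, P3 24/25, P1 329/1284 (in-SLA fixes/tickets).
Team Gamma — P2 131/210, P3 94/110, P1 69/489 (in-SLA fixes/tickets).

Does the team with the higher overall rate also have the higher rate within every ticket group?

Yes

P2: Team Beta 329/485 = 67.8%, Team Gamma 131/210 = 62.4% → Team Beta
P3: Team Beta 24/25 = 96.0%, Team Gamma 94/110 = 85.5% → Team Beta
P1: Team Beta 329/1284 = 25.6%, Team Gamma 69/489 = 14.1% → Team Beta
Overall: Team Beta 682/1794 = 38.0%, Team Gamma 294/809 = 36.3% → Team Beta
Team Beta wins overall and in every ticket group — no reversal.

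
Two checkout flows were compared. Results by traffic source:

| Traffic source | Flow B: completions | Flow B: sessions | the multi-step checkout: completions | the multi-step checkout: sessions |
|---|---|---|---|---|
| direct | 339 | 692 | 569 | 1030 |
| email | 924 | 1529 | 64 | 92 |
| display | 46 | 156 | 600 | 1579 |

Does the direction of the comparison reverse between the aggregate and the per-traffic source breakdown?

Direct: Flow B 339/692 = 49.0%, the multi-step checkout 569/1030 = 55.2% → the multi-step checkout
Email: Flow B 924/1529 = 60.4%, the multi-step checkout 64/92 = 69.6% → the multi-step checkout
Display: Flow B 46/156 = 29.5%, the multi-step checkout 600/1579 = 38.0% → the multi-step checkout
Overall: Flow B 1309/2377 = 55.1%, the multi-step checkout 1233/2701 = 45.6% → Flow B
The multi-step checkout wins each traffic group but Flow B wins overall — the comparison reverses. The multi-step checkout's sessions skew toward display, which has a lower base rate.

Yes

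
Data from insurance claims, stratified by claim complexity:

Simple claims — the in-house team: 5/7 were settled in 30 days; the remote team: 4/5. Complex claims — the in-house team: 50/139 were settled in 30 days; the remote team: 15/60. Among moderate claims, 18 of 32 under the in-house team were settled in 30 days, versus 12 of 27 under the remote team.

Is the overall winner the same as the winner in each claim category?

Simple: the in-house team 5/7 = 71.4%, the remote team 4/5 = 80.0% → the remote team
Complex: the in-house team 50/139 = 36.0%, the remote team 15/60 = 25.0% → the in-house team
Moderate: the in-house team 18/32 = 56.2%, the remote team 12/27 = 44.4% → the in-house team
Overall: the in-house team 73/178 = 41.0%, the remote team 31/92 = 33.7% → the in-house team
Neither sweeps: the in-house team wins 2 of 3 groups, the remote team wins 1. The in-house team wins overall but not every group — no Simpson reversal.

No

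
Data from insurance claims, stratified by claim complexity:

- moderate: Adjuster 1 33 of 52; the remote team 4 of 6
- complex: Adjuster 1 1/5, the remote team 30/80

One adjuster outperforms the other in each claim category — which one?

the remote team

Moderate: Adjuster 1 33/52 = 63.5%, the remote team 4/6 = 66.7% → the remote team
Complex: Adjuster 1 1/5 = 20.0%, the remote team 30/80 = 37.5% → the remote team
The remote team has the higher rate in both groups.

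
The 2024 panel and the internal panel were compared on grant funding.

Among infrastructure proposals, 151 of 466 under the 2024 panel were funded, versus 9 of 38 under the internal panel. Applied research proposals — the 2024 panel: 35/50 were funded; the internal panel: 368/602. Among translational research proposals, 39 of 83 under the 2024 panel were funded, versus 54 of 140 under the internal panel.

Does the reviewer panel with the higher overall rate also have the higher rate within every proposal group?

Infrastructure: the 2024 panel 151/466 = 32.4%, the internal panel 9/38 = 23.7% → the 2024 panel
Applied research: the 2024 panel 35/50 = 70.0%, the internal panel 368/602 = 61.1% → the 2024 panel
Translational research: the 2024 panel 39/83 = 47.0%, the internal panel 54/140 = 38.6% → the 2024 panel
Overall: the 2024 panel 225/599 = 37.6%, the internal panel 431/780 = 55.3% → the internal panel
The 2024 panel wins each proposal group but the internal panel wins overall — the comparison reverses. The 2024 panel's proposals skew toward infrastructure, which has a lower base rate.

No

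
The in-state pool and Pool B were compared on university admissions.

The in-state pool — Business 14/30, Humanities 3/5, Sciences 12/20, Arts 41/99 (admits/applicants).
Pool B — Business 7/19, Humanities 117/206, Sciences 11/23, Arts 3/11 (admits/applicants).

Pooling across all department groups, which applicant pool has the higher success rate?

Business: the in-state pool 14/30 = 46.7%, Pool B 7/19 = 36.8% → the in-state pool
Humanities: the in-state pool 3/5 = 60.0%, Pool B 117/206 = 56.8% → the in-state pool
Sciences: the in-state pool 12/20 = 60.0%, Pool B 11/23 = 47.8% → the in-state pool
Arts: the in-state pool 41/99 = 41.4%, Pool B 3/11 = 27.3% → the in-state pool
Overall: the in-state pool 70/154 = 45.5%, Pool B 138/259 = 53.3% → Pool B
(The in-state pool wins every department group but Pool B wins overall — the in-state pool's applicants skew toward the low-rate Arts group.)

Pool B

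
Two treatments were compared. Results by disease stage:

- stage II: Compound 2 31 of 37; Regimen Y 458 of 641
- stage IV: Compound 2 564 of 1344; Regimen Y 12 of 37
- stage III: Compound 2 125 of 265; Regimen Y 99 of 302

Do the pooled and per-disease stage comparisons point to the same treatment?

Stage II: Compound 2 31/37 = 83.8%, Regimen Y 458/641 = 71.5% → Compound 2
Stage IV: Compound 2 564/1344 = 42.0%, Regimen Y 12/37 = 32.4% → Compound 2
Stage III: Compound 2 125/265 = 47.2%, Regimen Y 99/302 = 32.8% → Compound 2
Overall: Compound 2 720/1646 = 43.7%, Regimen Y 569/980 = 58.1% → Regimen Y
Compound 2 wins each disease group but Regimen Y wins overall — the comparison reverses. Compound 2's patients skew toward stage IV, which has a lower base rate.

No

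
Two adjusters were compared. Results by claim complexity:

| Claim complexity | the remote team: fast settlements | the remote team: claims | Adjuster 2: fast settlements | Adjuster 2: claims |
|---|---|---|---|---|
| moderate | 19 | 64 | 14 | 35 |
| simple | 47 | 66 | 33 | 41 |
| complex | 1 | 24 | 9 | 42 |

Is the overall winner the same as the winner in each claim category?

Moderate: the remote team 19/64 = 29.7%, Adjuster 2 14/35 = 40.0% → Adjuster 2
Simple: the remote team 47/66 = 71.2%, Adjuster 2 33/41 = 80.5% → Adjuster 2
Complex: the remote team 1/24 = 4.2%, Adjuster 2 9/42 = 21.4% → Adjuster 2
Overall: the remote team 67/154 = 43.5%, Adjuster 2 56/118 = 47.5% → Adjuster 2
Adjuster 2 wins overall and in every claim group — no reversal.

Yes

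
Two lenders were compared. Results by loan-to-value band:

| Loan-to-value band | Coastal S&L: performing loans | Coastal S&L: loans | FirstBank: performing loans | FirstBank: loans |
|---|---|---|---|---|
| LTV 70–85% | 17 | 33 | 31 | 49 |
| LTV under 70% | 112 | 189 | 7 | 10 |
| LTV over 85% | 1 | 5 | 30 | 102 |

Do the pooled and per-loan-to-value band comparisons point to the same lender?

No

LTV 70–85%: Coastal S&L 17/33 = 51.5%, FirstBank 31/49 = 63.3% → FirstBank
LTV under 70%: Coastal S&L 112/189 = 59.3%, FirstBank 7/10 = 70.0% → FirstBank
LTV over 85%: Coastal S&L 1/5 = 20.0%, FirstBank 30/102 = 29.4% → FirstBank
Overall: Coastal S&L 130/227 = 57.3%, FirstBank 68/161 = 42.2% → Coastal S&L
FirstBank wins each loan-to-value group but Coastal S&L wins overall — the comparison reverses. FirstBank's loans skew toward LTV over 85%, which has a lower base rate.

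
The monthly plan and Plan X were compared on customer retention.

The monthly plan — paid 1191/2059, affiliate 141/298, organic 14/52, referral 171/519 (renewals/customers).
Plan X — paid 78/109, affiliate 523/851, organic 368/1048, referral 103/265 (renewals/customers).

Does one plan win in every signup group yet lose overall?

Paid: the monthly plan 1191/2059 = 57.8%, Plan X 78/109 = 71.6% → Plan X
Affiliate: the monthly plan 141/298 = 47.3%, Plan X 523/851 = 61.5% → Plan X
Organic: the monthly plan 14/52 = 26.9%, Plan X 368/1048 = 35.1% → Plan X
Referral: the monthly plan 171/519 = 32.9%, Plan X 103/265 = 38.9% → Plan X
Overall: the monthly plan 1517/2928 = 51.8%, Plan X 1072/2273 = 47.2% → the monthly plan
Plan X wins each signup group but the monthly plan wins overall — the comparison reverses. Plan X's customers skew toward organic, which has a lower base rate.

Yes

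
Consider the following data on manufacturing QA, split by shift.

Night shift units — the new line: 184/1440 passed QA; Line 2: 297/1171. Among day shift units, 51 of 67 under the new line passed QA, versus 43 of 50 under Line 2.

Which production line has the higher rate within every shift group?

Night shift: the new line 184/1440 = 12.8%, Line 2 297/1171 = 25.4% → Line 2
Day shift: the new line 51/67 = 76.1%, Line 2 43/50 = 86.0% → Line 2
Line 2 has the higher rate in both groups.

Line 2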